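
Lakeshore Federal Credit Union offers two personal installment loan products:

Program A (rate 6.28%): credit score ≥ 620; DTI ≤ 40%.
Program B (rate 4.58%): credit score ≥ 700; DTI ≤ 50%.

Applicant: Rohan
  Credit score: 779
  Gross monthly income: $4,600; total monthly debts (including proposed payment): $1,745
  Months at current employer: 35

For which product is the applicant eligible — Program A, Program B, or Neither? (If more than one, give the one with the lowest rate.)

DTI = 1,745/4,600 = 37.9%.
Program A: score 779 ≥ 620; DTI 37.9% ≤ 40% → qualifies.
Program B: score 779 ≥ 700; DTI 37.9% ≤ 50% → qualifies.
Qualifying: Program A, Program B. Lowest rate is 4.58% → Program B.

Program B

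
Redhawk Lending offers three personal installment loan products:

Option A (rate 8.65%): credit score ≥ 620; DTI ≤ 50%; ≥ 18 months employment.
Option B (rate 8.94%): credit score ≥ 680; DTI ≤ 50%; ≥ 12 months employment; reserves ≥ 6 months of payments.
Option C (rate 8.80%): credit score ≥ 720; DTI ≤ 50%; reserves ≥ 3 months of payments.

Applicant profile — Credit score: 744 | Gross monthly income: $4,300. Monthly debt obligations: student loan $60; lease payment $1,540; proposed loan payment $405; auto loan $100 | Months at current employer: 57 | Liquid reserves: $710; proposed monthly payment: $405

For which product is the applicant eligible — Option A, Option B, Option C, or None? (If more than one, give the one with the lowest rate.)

Total debts = (60 + 1,540 + 405 + 100) = 2,105; DTI = 2,105/4,300 = 49%.
Reserves = 710/405 = 1.8 months.
Option A: score 744 ≥ 620; DTI 49% ≤ 50%; employment 57 ≥ 18 mo → qualifies.
Option B: score 744 ≥ 680; DTI 49% ≤ 50%; employment 57 ≥ 12 mo; reserves 1.8 < 6 mo → does not qualify.
Option C: score 744 ≥ 720; DTI 49% ≤ 50%; reserves 1.8 < 3 mo → does not qualify.

Option A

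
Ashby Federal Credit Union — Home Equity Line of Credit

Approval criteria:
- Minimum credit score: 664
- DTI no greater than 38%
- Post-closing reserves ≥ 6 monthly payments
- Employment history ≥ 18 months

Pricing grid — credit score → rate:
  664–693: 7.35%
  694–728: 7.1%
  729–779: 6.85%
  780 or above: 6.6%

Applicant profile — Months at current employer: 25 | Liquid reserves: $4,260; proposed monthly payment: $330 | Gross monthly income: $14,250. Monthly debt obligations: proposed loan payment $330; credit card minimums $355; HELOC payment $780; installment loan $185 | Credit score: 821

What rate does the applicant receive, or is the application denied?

Credit score 821 ≥ 664 (meets minimum)
Employment 25 ≥ 18 months
Reserves = 4,260/330 = 12.9 months ≥ 6
Total monthly debts = (330 + 355 + 780 + 185) = 1,650. DTI: 1,650 ÷ 14,250 = 11.6%, within the 38% cap
All requirements met. Score 821 falls in the 780 or above tier → 6.6%.

Approved at 6.6%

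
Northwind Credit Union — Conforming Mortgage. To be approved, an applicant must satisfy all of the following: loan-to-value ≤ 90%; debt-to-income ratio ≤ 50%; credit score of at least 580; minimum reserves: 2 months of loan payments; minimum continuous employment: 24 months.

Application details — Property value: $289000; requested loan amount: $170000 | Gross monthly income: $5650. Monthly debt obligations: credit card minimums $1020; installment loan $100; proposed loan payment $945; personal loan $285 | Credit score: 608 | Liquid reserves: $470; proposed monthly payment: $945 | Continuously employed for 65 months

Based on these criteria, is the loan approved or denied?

LTV: 170,000 ÷ 289,000 = 58.8%, within 90% cap
Total monthly debts = (1,020 + 100 + 945 + 285) = 2,350. Debt-to-income = 2,350/5,650 = 41.6% — meets 50% limit
Credit score 608 ≥ 580 (meets)
Reserves = 470/945 = 0.5 months < 2
Employment 65 ≥ 24 months
Fails on reserves.

Denied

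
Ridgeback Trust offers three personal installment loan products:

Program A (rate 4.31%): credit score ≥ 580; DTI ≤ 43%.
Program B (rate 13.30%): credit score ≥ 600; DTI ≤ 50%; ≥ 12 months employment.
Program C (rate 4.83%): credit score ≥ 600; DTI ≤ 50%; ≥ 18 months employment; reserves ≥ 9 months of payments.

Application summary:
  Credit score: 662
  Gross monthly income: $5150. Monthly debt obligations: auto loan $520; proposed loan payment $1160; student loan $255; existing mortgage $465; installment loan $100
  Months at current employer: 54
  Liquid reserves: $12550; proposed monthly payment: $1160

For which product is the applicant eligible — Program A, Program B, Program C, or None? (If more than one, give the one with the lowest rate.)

Program C

Total debts = (520 + 1,160 + 255 + 465 + 100) = 2,500; DTI = 2,500/5,150 = 48.5%.
Reserves = 12,550/1,160 = 10.8 months.
Program A: score 662 ≥ 580; DTI 48.5% > 43% → does not qualify.
Program B: score 662 ≥ 600; DTI 48.5% ≤ 50%; employment 54 ≥ 12 mo → qualifies.
Program C: score 662 ≥ 600; DTI 48.5% ≤ 50%; employment 54 ≥ 18 mo; reserves 10.8 ≥ 9 mo → qualifies.
Qualifying: Program B, Program C. Lowest rate is 4.83% → Program C.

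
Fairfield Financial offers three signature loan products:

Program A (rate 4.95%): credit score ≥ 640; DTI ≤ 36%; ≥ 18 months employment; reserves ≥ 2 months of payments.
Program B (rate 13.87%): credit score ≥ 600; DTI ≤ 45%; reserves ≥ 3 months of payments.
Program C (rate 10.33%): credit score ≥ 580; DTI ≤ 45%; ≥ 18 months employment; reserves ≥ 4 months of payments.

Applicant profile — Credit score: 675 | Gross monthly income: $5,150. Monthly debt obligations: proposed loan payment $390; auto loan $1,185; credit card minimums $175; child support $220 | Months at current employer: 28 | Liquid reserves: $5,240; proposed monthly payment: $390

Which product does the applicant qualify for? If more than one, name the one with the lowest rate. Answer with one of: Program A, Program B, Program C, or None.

Program C

Total debts = (390 + 1,185 + 175 + 220) = 1,970; DTI = 1,970/5,150 = 38.3%.
Reserves = 5,240/390 = 13.4 months.
Program A: score 675 ≥ 640; DTI 38.3% > 36%; employment 28 ≥ 18 mo; reserves 13.4 ≥ 2 mo → does not qualify.
Program B: score 675 ≥ 600; DTI 38.3% ≤ 45%; reserves 13.4 ≥ 3 mo → qualifies.
Program C: score 675 ≥ 580; DTI 38.3% ≤ 45%; employment 28 ≥ 18 mo; reserves 13.4 ≥ 4 mo → qualifies.
Qualifying: Program B, Program C. Lowest rate is 10.33% → Program C.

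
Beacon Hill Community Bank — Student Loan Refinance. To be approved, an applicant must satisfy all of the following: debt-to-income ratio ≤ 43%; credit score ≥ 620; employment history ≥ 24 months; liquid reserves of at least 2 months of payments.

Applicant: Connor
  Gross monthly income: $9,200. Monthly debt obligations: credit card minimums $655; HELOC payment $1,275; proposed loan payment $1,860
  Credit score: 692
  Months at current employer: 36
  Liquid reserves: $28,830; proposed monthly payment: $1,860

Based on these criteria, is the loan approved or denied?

Total monthly debts = (655 + 1,275 + 1,860) = 3,790. DTI: 3,790 ÷ 9,200 = 41.2%, within the 43% cap
Credit score 692 ≥ 620 (meets)
Employment 36 ≥ 24 months
Reserves = 28,830/1,860 = 15.5 months ≥ 2
All criteria satisfied.

Approved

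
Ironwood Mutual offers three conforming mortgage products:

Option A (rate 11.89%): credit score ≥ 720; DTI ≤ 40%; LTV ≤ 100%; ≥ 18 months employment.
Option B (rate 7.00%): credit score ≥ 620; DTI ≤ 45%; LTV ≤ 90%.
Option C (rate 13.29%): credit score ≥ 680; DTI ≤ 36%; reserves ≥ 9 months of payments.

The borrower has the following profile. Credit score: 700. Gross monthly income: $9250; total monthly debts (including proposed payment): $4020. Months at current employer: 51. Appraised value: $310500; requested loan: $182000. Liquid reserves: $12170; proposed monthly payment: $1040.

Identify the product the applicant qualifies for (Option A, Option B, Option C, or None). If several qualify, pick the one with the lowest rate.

Option B

DTI = 4,020/9,250 = 43.5%.
LTV = 182,000/310,500 = 58.6%.
Reserves = 12,170/1,040 = 11.7 months.
Option A: score 700 < 720; DTI 43.5% > 40%; LTV 58.6% ≤ 100%; employment 51 ≥ 18 mo → does not qualify.
Option B: score 700 ≥ 620; DTI 43.5% ≤ 45%; LTV 58.6% ≤ 90% → qualifies.
Option C: score 700 ≥ 680; DTI 43.5% > 36%; reserves 11.7 ≥ 9 mo → does not qualify.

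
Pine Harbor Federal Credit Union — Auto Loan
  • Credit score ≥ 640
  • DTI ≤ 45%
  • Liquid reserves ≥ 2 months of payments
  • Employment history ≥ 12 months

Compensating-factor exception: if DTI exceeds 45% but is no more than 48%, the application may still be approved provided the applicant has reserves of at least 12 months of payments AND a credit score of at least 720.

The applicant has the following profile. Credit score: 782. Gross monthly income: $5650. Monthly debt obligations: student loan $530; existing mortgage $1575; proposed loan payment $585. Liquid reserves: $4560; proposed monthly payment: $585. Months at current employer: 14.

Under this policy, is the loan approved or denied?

Denied

Credit score 782 ≥ 640 (meets base)
Total debts = (530 + 1,575 + 585) = 2,690. DTI = 2,690/5,650 = 47.6% > 45% — standard DTI limit exceeded.
Reserves = 4,560/585 = 7.8 months ≥ 2
Employment 14 ≥ 12 months
47.6% falls in the override range (45%–48%), so the compensating-factor test applies.
Reserves 7.8 < 12 months; credit score 782 ≥ 720.
Override conditions not both satisfied; exception does not apply.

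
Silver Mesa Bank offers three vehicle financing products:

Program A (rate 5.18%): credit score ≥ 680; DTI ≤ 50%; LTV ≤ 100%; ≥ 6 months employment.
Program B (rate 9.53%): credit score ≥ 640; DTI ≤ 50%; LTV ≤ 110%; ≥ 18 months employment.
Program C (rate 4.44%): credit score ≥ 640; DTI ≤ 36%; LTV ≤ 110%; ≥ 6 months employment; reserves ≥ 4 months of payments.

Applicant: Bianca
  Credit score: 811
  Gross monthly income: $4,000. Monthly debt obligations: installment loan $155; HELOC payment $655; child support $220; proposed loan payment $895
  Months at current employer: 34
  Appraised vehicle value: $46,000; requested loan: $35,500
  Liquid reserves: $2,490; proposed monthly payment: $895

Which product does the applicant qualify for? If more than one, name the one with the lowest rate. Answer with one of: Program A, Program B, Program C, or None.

Program A

Total debts = (155 + 655 + 220 + 895) = 1,925; DTI = 1,925/4,000 = 48.1%.
LTV = 35,500/46,000 = 77.2%.
Reserves = 2,490/895 = 2.8 months.
Program A: score 811 ≥ 680; DTI 48.1% ≤ 50%; LTV 77.2% ≤ 100%; employment 34 ≥ 6 mo → qualifies.
Program B: score 811 ≥ 640; DTI 48.1% ≤ 50%; LTV 77.2% ≤ 110%; employment 34 ≥ 18 mo → qualifies.
Program C: score 811 ≥ 640; DTI 48.1% > 36%; LTV 77.2% ≤ 110%; employment 34 ≥ 6 mo; reserves 2.8 < 4 mo → does not qualify.
Qualifying: Program A, Program B. Lowest rate is 5.18% → Program A.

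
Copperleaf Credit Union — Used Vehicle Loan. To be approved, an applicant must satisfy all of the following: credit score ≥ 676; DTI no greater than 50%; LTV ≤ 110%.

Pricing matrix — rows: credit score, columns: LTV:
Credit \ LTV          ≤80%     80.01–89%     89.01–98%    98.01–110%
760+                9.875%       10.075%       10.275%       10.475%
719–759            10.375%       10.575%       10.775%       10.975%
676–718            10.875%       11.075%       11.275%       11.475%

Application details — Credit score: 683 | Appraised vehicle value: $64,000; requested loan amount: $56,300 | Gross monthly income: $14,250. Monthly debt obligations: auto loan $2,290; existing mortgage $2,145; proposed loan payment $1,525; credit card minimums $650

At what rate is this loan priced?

11.075%

Credit score 683 ≥ 676; Total monthly debts = (2,290 + 2,145 + 1,525 + 650) = 6,610. DTI: 6,610 ÷ 14,250 = 46.4%, within the 50% cap
LTV = 56,300/64,000 = 88% ≤ 110%
Row: 683 falls in 676–718. Column: 88% falls in 80.01–89%. Rate = 11.075%.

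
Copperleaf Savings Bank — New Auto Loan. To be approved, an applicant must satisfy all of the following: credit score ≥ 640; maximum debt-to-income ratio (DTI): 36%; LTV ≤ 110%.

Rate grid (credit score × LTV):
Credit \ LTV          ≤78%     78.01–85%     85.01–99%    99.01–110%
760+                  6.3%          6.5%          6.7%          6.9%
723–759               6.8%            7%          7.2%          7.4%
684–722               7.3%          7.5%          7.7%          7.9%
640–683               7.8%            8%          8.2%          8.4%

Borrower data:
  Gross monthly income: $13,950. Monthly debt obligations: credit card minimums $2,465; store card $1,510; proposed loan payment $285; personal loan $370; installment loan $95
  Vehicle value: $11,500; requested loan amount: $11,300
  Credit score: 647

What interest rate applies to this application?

8.2%

Credit score 647 ≥ 640; Total monthly debts = (2,465 + 1,510 + 285 + 370 + 95) = 4,725. DTI = 4,725/13,950 = 33.9% ≤ 36%
LTV: 11,300 ÷ 11,500 = 98.3%, within 110% cap
Row: 647 falls in 640–683. Column: 98.3% falls in 85.01–99%. Rate = 8.2%.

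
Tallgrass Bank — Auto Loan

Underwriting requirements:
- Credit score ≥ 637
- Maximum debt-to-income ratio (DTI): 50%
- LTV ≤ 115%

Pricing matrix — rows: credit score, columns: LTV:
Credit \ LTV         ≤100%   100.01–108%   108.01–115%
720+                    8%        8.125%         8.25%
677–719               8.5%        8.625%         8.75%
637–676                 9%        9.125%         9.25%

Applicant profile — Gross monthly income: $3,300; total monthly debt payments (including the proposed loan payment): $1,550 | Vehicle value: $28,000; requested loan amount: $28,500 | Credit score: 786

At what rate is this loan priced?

8.125%

Credit score 786 ≥ 637; DTI = 1,550/3,300 = 47% ≤ 50%
LTV = 28,500/28,000 = 101.8% ≤ 115%
Row: 786 falls in 720+. Column: 101.8% falls in 100.01–108%. Rate = 8.125%.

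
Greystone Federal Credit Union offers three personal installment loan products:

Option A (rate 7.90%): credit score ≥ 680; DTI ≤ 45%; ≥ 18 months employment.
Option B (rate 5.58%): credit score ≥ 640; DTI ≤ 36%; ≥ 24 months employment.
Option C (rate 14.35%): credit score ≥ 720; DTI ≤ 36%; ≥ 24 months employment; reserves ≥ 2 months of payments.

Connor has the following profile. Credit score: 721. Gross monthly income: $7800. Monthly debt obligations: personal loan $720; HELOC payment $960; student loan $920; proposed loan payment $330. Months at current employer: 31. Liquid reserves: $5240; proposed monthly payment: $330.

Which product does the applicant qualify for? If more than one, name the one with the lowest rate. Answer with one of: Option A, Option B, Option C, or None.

Option A

Total debts = (720 + 960 + 920 + 330) = 2,930; DTI = 2,930/7,800 = 37.6%.
Reserves = 5,240/330 = 15.9 months.
Option A: score 721 ≥ 680; DTI 37.6% ≤ 45%; employment 31 ≥ 18 mo → qualifies.
Option B: score 721 ≥ 640; DTI 37.6% > 36%; employment 31 ≥ 24 mo → does not qualify.
Option C: score 721 ≥ 720; DTI 37.6% > 36%; employment 31 ≥ 24 mo; reserves 15.9 ≥ 2 mo → does not qualify.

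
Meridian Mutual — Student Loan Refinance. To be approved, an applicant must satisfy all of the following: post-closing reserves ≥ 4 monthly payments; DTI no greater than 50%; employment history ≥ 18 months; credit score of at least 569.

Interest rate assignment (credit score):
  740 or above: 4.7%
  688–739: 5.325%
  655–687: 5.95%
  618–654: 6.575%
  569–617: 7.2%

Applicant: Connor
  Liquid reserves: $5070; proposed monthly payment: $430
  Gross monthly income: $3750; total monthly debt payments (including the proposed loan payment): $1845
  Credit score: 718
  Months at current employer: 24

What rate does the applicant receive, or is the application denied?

Approved at 5.325%

Credit score 718 ≥ 569 (meets minimum)
Liquid reserves cover 5,070/430 = 11.8 months — ≥ 4 required
DTI: 1,845 ÷ 3,750 = 49.2%, within the 50% cap
Employment 24 ≥ 18 months
All requirements met. Score 718 falls in the 688–739 tier → 5.325%.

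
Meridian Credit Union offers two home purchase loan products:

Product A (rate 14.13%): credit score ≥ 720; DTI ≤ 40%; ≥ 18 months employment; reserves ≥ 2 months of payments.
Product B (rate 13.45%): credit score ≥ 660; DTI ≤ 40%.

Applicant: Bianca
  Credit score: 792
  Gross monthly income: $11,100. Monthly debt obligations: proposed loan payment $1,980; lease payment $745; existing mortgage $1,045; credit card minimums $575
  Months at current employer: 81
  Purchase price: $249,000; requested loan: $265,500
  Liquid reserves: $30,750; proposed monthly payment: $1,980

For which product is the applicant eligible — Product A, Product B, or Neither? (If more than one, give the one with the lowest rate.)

Total debts = (1,980 + 745 + 1,045 + 575) = 4,345; DTI = 4,345/11,100 = 39.1%.
LTV = 265,500/249,000 = 106.6%.
Reserves = 30,750/1,980 = 15.5 months.
Product A: score 792 ≥ 720; DTI 39.1% ≤ 40%; employment 81 ≥ 18 mo; reserves 15.5 ≥ 2 mo → qualifies.
Product B: score 792 ≥ 660; DTI 39.1% ≤ 40% → qualifies.
Qualifying: Product A, Product B. Lowest rate is 13.45% → Product B.

Product B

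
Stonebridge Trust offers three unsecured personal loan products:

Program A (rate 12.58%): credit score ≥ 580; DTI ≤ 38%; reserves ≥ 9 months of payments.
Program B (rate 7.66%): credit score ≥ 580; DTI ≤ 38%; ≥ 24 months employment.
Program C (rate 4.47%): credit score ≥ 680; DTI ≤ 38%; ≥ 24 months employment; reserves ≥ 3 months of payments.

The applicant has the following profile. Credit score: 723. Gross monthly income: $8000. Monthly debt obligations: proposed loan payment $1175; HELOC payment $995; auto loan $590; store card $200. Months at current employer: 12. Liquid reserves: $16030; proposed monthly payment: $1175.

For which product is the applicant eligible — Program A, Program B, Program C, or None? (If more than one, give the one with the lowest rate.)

Total debts = (1,175 + 995 + 590 + 200) = 2,960; DTI = 2,960/8,000 = 37%.
Reserves = 16,030/1,175 = 13.6 months.
Program A: score 723 ≥ 580; DTI 37% ≤ 38%; reserves 13.6 ≥ 9 mo → qualifies.
Program B: score 723 ≥ 580; DTI 37% ≤ 38%; employment 12 < 24 mo → does not qualify.
Program C: score 723 ≥ 680; DTI 37% ≤ 38%; employment 12 < 24 mo; reserves 13.6 ≥ 3 mo → does not qualify.

Program A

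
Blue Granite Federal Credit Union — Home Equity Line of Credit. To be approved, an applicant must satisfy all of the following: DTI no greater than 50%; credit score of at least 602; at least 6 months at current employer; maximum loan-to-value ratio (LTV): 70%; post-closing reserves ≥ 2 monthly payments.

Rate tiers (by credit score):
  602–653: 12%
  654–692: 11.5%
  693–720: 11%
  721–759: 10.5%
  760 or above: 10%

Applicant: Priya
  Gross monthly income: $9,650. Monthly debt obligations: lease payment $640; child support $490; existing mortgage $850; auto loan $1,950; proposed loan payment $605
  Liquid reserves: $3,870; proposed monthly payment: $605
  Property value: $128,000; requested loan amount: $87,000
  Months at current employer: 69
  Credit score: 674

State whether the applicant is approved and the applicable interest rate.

Approved at 11.5%

Credit score 674 ≥ 602 (meets minimum)
Employment 69 ≥ 6 months
Total monthly debts = (640 + 490 + 850 + 1,950 + 605) = 4,535. Debt-to-income = 4,535/9,650 = 47% — meets 50% limit
LTV: 87,000 ÷ 128,000 = 68%, within 70% cap
Liquid reserves cover 3,870/605 = 6.4 months — ≥ 2 required
All requirements met. Score 674 falls in the 654–692 tier → 11.5%.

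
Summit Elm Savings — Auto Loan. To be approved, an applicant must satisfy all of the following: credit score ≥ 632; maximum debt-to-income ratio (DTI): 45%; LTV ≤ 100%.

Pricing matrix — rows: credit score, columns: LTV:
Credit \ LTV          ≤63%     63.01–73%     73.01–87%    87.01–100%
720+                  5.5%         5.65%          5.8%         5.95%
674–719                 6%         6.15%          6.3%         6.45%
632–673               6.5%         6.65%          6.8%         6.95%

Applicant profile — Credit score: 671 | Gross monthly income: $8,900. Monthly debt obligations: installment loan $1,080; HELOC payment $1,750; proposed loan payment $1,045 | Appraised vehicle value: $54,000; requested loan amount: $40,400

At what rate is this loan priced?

Credit score 671 ≥ 632; Total monthly debts = (1,080 + 1,750 + 1,045) = 3,875. Debt-to-income = 3,875/8,900 = 43.5% — meets 45% limit
Loan-to-value = 40,400/54,000 = 74.8% — pass (100% max)
Row: 671 falls in 632–673. Column: 74.8% falls in 73.01–87%. Rate = 6.8%.

6.8%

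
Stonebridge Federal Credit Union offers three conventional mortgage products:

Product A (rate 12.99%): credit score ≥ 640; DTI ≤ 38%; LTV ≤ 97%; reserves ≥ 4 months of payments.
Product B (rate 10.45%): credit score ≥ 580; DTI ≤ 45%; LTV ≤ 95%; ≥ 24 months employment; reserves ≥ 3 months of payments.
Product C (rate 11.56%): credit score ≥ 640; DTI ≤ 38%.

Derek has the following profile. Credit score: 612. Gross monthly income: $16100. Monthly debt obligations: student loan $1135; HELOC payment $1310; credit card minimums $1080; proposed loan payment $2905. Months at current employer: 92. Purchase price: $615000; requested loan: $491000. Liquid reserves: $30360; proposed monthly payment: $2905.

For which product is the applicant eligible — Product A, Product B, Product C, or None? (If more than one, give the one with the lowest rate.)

Product B

Total debts = (1,135 + 1,310 + 1,080 + 2,905) = 6,430; DTI = 6,430/16,100 = 39.9%.
LTV = 491,000/615,000 = 79.8%.
Reserves = 30,360/2,905 = 10.5 months.
Product A: score 612 < 640; DTI 39.9% > 38%; LTV 79.8% ≤ 97%; reserves 10.5 ≥ 4 mo → does not qualify.
Product B: score 612 ≥ 580; DTI 39.9% ≤ 45%; LTV 79.8% ≤ 95%; employment 92 ≥ 24 mo; reserves 10.5 ≥ 3 mo → qualifies.
Product C: score 612 < 640; DTI 39.9% > 38% → does not qualify.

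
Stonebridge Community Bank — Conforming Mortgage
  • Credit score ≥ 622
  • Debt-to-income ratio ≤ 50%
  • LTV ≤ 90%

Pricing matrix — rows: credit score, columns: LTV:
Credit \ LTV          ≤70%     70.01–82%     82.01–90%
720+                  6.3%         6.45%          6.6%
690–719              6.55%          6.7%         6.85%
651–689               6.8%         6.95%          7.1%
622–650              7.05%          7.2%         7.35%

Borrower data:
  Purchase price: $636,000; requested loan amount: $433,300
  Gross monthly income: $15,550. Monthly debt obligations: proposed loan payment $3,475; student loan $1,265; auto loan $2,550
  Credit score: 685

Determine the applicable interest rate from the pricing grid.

Credit score 685 ≥ 622; Total monthly debts = (3,475 + 1,265 + 2,550) = 7,290. DTI = 7,290/15,550 = 46.9% ≤ 50%
LTV: 433,300 ÷ 636,000 = 68.1%, within 90% cap
Credit 685 → row 651–689; LTV 68.1% → column ≤70%. Grid cell → 6.8%.

6.8%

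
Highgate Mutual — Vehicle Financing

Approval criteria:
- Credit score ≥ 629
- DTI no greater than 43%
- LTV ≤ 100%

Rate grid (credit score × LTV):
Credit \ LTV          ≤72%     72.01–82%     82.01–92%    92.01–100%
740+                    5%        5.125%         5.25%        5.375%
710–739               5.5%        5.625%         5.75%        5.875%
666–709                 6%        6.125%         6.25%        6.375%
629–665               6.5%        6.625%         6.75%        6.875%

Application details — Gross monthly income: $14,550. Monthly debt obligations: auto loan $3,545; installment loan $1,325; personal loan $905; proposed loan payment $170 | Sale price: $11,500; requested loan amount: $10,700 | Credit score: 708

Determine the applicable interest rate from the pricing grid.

Credit score 708 ≥ 629; Total monthly debts = (3,545 + 1,325 + 905 + 170) = 5,945. DTI = 5,945/14,550 = 40.9% ≤ 43%
LTV: 10,700 ÷ 11,500 = 93%, within 100% cap
Row: 708 falls in 666–709. Column: 93% falls in 92.01–100%. Rate = 6.375%.

6.375%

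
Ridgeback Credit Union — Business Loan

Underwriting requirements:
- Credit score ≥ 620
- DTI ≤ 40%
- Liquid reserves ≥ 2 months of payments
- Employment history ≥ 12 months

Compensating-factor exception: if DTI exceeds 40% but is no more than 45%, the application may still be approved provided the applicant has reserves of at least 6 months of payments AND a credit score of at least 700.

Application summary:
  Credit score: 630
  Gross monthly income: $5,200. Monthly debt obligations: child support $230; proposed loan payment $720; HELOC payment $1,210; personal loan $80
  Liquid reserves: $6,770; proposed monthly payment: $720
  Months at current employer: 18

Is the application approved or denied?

Credit score 630 ≥ 620 (meets base)
Total debts = (230 + 720 + 1,210 + 80) = 2,240. DTI: 2,240 ÷ 5,200 = 43.1%, over the 40% base limit.
Reserves: 6,770 ÷ 720 = 9.4 months (meets 2-month minimum)
Employment 18 ≥ 12 months
DTI 43.1% is within the 40%–45% exception band; checking compensating factors.
Reserves 9.4 ≥ 6 months; credit score 630 < 700.
Override conditions not both satisfied; exception does not apply.

Denied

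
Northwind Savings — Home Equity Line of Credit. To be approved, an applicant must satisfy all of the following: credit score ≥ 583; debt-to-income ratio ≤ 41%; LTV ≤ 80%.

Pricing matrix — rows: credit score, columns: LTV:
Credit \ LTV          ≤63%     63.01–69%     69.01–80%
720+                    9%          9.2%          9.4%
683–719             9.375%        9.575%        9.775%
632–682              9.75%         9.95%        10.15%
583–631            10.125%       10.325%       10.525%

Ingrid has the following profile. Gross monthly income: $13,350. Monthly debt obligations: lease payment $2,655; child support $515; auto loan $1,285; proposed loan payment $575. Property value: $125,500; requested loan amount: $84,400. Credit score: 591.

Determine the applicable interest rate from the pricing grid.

Credit score 591 ≥ 583; Total monthly debts = (2,655 + 515 + 1,285 + 575) = 5,030. DTI = 5,030/13,350 = 37.7% ≤ 41%
Loan-to-value = 84,400/125,500 = 67.3% — pass (80% max)
Score 591 is in the 583–631 band; LTV 67.3% is in the 63.01–69% band → 10.325%.

10.325%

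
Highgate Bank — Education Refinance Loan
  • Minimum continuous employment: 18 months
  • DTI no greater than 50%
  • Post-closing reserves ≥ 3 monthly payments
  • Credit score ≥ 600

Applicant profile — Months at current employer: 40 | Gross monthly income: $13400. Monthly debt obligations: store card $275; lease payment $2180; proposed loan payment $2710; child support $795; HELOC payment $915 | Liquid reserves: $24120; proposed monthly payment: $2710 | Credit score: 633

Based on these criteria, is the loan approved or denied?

Employment 40 ≥ 18 months
Total monthly debts = (275 + 2,180 + 2,710 + 795 + 915) = 6,875. DTI: 6,875 ÷ 13,400 = 51.3%, exceeds the 50% cap
Reserves: 24,120 ÷ 2,710 = 8.9 months (meets 3-month minimum)
Credit score 633 ≥ 600 (meets)
Fails on DTI.

Denied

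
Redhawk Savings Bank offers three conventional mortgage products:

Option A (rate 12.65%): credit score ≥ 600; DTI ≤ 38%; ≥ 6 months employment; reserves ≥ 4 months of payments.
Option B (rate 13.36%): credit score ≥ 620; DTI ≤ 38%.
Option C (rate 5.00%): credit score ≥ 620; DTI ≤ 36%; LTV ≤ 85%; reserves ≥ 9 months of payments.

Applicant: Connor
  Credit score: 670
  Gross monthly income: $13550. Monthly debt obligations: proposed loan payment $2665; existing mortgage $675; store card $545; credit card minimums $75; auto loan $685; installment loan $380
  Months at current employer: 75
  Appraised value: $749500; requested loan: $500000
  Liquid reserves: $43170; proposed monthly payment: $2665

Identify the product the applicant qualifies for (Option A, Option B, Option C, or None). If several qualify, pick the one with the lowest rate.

Option A

Total debts = (2,665 + 675 + 545 + 75 + 685 + 380) = 5,025; DTI = 5,025/13,550 = 37.1%.
LTV = 500,000/749,500 = 66.7%.
Reserves = 43,170/2,665 = 16.2 months.
Option A: score 670 ≥ 600; DTI 37.1% ≤ 38%; employment 75 ≥ 6 mo; reserves 16.2 ≥ 4 mo → qualifies.
Option B: score 670 ≥ 620; DTI 37.1% ≤ 38% → qualifies.
Option C: score 670 ≥ 620; DTI 37.1% > 36%; LTV 66.7% ≤ 85%; reserves 16.2 ≥ 9 mo → does not qualify.
Qualifying: Option A, Option B. Lowest rate is 12.65% → Option A.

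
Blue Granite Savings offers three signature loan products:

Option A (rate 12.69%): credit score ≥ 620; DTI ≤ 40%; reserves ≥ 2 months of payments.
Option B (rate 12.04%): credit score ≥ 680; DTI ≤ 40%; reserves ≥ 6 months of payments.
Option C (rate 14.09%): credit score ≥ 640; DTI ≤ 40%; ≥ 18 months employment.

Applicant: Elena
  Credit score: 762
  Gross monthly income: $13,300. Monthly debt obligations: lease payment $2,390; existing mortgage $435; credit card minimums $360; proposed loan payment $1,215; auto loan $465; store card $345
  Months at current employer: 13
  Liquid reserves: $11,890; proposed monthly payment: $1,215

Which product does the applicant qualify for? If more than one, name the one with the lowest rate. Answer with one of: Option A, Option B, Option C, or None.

Total debts = (2,390 + 435 + 360 + 1,215 + 465 + 345) = 5,210; DTI = 5,210/13,300 = 39.2%.
Reserves = 11,890/1,215 = 9.8 months.
Option A: score 762 ≥ 620; DTI 39.2% ≤ 40%; reserves 9.8 ≥ 2 mo → qualifies.
Option B: score 762 ≥ 680; DTI 39.2% ≤ 40%; reserves 9.8 ≥ 6 mo → qualifies.
Option C: score 762 ≥ 640; DTI 39.2% ≤ 40%; employment 13 < 18 mo → does not qualify.
Qualifying: Option A, Option B. Lowest rate is 12.04% → Option B.

Option B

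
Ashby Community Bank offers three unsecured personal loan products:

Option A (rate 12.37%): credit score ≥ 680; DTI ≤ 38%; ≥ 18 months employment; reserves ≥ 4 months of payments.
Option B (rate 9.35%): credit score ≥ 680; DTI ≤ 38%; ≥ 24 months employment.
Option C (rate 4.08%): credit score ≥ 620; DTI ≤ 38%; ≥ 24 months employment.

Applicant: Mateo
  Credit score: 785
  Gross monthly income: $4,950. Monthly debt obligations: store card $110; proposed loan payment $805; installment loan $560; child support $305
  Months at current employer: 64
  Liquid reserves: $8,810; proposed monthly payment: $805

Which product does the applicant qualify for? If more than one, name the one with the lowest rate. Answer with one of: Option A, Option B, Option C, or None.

Total debts = (110 + 805 + 560 + 305) = 1,780; DTI = 1,780/4,950 = 36%.
Reserves = 8,810/805 = 10.9 months.
Option A: score 785 ≥ 680; DTI 36% ≤ 38%; employment 64 ≥ 18 mo; reserves 10.9 ≥ 4 mo → qualifies.
Option B: score 785 ≥ 680; DTI 36% ≤ 38%; employment 64 ≥ 24 mo → qualifies.
Option C: score 785 ≥ 620; DTI 36% ≤ 38%; employment 64 ≥ 24 mo → qualifies.
Qualifying: Option A, Option B, Option C. Lowest rate is 4.08% → Option C.

Option C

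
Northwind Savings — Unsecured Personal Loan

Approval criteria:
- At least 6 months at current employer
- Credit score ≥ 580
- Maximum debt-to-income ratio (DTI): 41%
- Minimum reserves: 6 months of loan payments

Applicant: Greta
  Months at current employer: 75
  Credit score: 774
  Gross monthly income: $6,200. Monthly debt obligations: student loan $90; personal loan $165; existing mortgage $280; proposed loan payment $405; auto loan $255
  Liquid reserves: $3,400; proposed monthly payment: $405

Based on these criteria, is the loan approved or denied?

Approved

Employment 75 ≥ 6 months
Credit score 774 ≥ 580 (meets)
Total monthly debts = (90 + 165 + 280 + 405 + 255) = 1,195. Debt-to-income = 1,195/6,200 = 19.3% — meets 41% limit
Liquid reserves cover 3,400/405 = 8.4 months — ≥ 6 required
All criteria satisfied.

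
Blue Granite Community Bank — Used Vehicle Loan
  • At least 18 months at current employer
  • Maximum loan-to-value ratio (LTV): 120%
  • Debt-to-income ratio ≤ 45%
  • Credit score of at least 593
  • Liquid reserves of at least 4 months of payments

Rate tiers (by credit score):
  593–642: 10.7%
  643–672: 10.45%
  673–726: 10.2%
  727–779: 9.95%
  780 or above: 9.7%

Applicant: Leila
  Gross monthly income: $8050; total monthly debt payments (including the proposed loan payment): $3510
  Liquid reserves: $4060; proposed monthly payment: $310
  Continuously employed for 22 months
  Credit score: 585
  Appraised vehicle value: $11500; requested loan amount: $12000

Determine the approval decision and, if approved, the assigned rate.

Credit score 585 < 593 (below minimum)
Reserves: 4,060 ÷ 310 = 13.1 months (meets 4-month minimum)
Employment 22 ≥ 18 months
DTI = 3,510/8,050 = 43.6% ≤ 45%
LTV: 12,000 ÷ 11,500 = 104.3%, within 120% cap
Not all requirements met → denied.

Denied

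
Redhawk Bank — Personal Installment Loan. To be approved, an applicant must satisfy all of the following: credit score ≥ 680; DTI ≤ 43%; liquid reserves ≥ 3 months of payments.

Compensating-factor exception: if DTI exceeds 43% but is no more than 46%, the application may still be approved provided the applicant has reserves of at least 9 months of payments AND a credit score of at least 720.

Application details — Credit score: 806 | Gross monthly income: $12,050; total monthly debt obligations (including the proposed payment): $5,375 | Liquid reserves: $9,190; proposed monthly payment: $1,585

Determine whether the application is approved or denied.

Credit score 806 ≥ 680 (meets base)
DTI = 5,375/12,050 = 44.6% > 43% — standard DTI limit exceeded.
Liquid reserves cover 9,190/1,585 = 5.8 months — ≥ 3 required
44.6% falls in the override range (43%–46%), so the compensating-factor test applies.
Reserves 5.8 < 9 months; credit score 806 ≥ 720.
Compensating-factor requirement not fully met.

Denied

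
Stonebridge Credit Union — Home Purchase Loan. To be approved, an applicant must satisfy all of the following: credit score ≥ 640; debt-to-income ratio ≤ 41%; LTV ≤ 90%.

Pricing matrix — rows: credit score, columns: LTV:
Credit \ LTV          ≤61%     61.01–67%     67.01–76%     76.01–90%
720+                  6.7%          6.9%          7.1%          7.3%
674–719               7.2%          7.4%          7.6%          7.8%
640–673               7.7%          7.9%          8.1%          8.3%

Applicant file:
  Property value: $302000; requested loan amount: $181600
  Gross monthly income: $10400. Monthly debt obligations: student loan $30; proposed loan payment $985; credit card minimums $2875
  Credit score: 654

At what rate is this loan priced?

7.7%

Credit score 654 ≥ 640; Total monthly debts = (30 + 985 + 2,875) = 3,890. DTI = 3,890/10,400 = 37.4% ≤ 41%
Loan-to-value = 181,600/302,000 = 60.1% — pass (90% max)
Row: 654 falls in 640–673. Column: 60.1% falls in ≤61%. Rate = 7.7%.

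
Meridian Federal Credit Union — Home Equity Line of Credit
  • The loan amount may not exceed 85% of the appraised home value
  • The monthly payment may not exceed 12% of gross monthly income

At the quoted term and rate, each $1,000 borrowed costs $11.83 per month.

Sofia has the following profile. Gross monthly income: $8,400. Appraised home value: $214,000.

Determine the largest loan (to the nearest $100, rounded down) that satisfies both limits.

$85,200

Payment cap: 12% × $8,400 = $1,008/month.
At $11.83 per $1,000, that supports 1,008/11.83 × 1,000 ≈ $85,207 → $85,200.
LTV cap: 85% × $214,000 = $181,900 → $181,900.
Binding constraint: payment-to-income.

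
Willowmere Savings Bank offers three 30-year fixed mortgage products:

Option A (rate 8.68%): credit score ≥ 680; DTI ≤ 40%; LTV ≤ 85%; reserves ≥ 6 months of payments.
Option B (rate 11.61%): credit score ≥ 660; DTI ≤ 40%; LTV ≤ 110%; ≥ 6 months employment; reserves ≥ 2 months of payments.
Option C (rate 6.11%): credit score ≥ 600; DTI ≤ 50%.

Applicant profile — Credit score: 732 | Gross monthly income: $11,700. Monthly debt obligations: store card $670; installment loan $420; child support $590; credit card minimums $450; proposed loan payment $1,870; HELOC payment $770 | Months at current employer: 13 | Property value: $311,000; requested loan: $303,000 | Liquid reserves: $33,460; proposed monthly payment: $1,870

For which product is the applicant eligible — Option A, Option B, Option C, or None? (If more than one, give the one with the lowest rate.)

Total debts = (670 + 420 + 590 + 450 + 1,870 + 770) = 4,770; DTI = 4,770/11,700 = 40.8%.
LTV = 303,000/311,000 = 97.4%.
Reserves = 33,460/1,870 = 17.9 months.
Option A: score 732 ≥ 680; DTI 40.8% > 40%; LTV 97.4% > 85%; reserves 17.9 ≥ 6 mo → does not qualify.
Option B: score 732 ≥ 660; DTI 40.8% > 40%; LTV 97.4% ≤ 110%; employment 13 ≥ 6 mo; reserves 17.9 ≥ 2 mo → does not qualify.
Option C: score 732 ≥ 600; DTI 40.8% ≤ 50% → qualifies.

Option C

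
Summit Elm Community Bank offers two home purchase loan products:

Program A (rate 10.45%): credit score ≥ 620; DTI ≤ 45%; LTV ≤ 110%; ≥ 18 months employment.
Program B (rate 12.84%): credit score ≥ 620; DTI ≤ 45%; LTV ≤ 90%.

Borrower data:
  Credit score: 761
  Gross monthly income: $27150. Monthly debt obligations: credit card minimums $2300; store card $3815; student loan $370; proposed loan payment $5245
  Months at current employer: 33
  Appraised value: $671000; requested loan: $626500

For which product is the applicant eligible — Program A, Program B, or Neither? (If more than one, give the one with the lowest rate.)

Total debts = (2,300 + 3,815 + 370 + 5,245) = 11,730; DTI = 11,730/27,150 = 43.2%.
LTV = 626,500/671,000 = 93.4%.
Program A: score 761 ≥ 620; DTI 43.2% ≤ 45%; LTV 93.4% ≤ 110%; employment 33 ≥ 18 mo → qualifies.
Program B: score 761 ≥ 620; DTI 43.2% ≤ 45%; LTV 93.4% > 90% → does not qualify.

Program A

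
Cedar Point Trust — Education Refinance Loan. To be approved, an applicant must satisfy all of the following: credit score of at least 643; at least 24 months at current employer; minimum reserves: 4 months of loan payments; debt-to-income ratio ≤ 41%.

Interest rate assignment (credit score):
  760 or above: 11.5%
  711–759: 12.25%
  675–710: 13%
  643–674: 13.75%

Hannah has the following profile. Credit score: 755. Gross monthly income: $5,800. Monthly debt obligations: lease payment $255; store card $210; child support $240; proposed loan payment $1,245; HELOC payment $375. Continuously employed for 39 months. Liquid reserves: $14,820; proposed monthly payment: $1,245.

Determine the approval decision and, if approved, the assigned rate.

Approved at 12.25%

Credit score 755 ≥ 643 (meets minimum)
Reserves = 14,820/1,245 = 11.9 months ≥ 4
Employment 39 ≥ 24 months
Total monthly debts = (255 + 210 + 240 + 1,245 + 375) = 2,325. DTI: 2,325 ÷ 5,800 = 40.1%, within the 41% cap
All requirements met. Score 755 falls in the 711–759 tier → 12.25%.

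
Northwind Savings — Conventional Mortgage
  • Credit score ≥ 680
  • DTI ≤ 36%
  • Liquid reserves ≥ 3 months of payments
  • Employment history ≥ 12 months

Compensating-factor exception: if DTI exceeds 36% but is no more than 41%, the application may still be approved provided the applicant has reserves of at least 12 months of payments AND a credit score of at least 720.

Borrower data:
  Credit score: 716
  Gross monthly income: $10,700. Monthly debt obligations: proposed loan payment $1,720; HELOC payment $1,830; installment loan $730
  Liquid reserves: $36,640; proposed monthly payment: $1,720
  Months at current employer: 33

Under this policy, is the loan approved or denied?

Credit score 716 ≥ 680 (meets base)
Total debts = (1,720 + 1,830 + 730) = 4,280. DTI: 4,280 ÷ 10,700 = 40%, over the 36% base limit.
Reserves: 36,640 ÷ 1,720 = 21.3 months (meets 3-month minimum)
Employment 33 ≥ 12 months
40% falls in the override range (36%–41%), so the compensating-factor test applies.
Override check — reserves: 21.3 mo (ok); score: 716 (below 720).
Compensating-factor requirement not fully met.

Denied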